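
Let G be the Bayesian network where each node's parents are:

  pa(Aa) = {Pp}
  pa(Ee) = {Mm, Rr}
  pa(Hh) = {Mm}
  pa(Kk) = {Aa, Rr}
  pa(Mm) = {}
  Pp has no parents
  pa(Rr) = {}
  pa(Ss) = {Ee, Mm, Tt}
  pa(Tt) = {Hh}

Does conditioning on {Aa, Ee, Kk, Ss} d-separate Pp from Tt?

There are 4 undirected paths between Pp and Tt; checking each against the conditioning set {Aa, Ee, Kk, Ss}:
Path 1: Pp → Aa → Kk ← Rr → Ee ← Mm → Ss ← Tt
  Aa is a chain here and Aa is conditioned on, so the path is blocked at Aa.
Path 2: Pp → Aa → Kk ← Rr → Ee ← Mm → Hh → Tt
  Aa is a chain here and Aa is conditioned on, so the path is blocked at Aa.
Path 3: Pp → Aa → Kk ← Rr → Ee → Ss ← Mm → Hh → Tt
  Aa is a chain here and Aa is conditioned on, so the path is blocked at Aa.
Path 4: Pp → Aa → Kk ← Rr → Ee → Ss ← Tt
  Aa is a chain here and Aa is conditioned on, so the path is blocked at Aa.
All paths are blocked; Pp ⊥ Tt | {Aa, Ee, Kk, Ss} holds.

Yes — Pp and Tt are d-separated given {Aa, Ee, Kk, Ss}.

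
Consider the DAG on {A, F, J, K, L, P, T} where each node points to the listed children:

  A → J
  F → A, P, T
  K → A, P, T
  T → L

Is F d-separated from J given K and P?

No

3 paths connect F and J; each must be blocked for d-separation to hold:
Path 1: F → A → J
  A is a chain and A is not conditioned on — no node blocks this path, so it is active.
Path 2: F → T ← K → A → J
  T is a collider here and neither T nor any of its descendants is conditioned on, so the collider stays closed — the path is blocked at T.
Path 3: F → P ← K → A → J
  K is a fork here and K is conditioned on, so the path is blocked at K.
Since the path F → A → J is active, F and J are not d-separated given {K, P}.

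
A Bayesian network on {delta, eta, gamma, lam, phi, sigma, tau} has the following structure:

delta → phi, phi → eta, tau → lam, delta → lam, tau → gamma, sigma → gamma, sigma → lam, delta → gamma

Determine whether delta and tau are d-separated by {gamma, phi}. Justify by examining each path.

No

4 paths connect delta and tau; each must be blocked for d-separation to hold:
Path 1: delta → gamma ← sigma → lam ← tau
  lam is a collider here and neither lam nor any of its descendants is conditioned on, so the collider stays closed — the path is blocked at lam.
Path 2: delta → gamma ← tau
  gamma is a collider and gamma is conditioned on, which opens it — no node blocks this path, so it is active.
Path 3: delta → lam ← sigma → gamma ← tau
  lam is a collider here and neither lam nor any of its descendants is conditioned on, so the collider stays closed — the path is blocked at lam.
Path 4: delta → lam ← tau
  lam is a collider here and neither lam nor any of its descendants is conditioned on, so the collider stays closed — the path is blocked at lam.
At least one path is unblocked, so d-separation fails.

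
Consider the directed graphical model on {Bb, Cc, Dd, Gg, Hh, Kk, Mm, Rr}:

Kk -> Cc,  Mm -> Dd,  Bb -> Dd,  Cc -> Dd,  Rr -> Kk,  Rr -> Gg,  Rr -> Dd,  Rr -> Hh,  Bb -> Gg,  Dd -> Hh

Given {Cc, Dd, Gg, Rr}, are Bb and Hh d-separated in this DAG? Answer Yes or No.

Yes

There are 6 undirected paths between Bb and Hh; checking each against the conditioning set {Cc, Dd, Gg, Rr}:
Path 1: Bb → Gg ← Rr → Hh
  Rr is a fork here and Rr is conditioned on, so the path is blocked at Rr.
Path 2: Bb → Gg ← Rr → Kk → Cc → Dd → Hh
  Rr is a fork here and Rr is conditioned on, so the path is blocked at Rr.
Path 3: Bb → Gg ← Rr → Dd → Hh
  Rr is a fork here and Rr is conditioned on, so the path is blocked at Rr.
Path 4: Bb → Dd ← Rr → Hh
  Rr is a fork here and Rr is conditioned on, so the path is blocked at Rr.
Path 5: Bb → Dd → Hh
  Dd is a chain here and Dd is conditioned on, so the path is blocked at Dd.
Path 6: Bb → Dd ← Cc ← Kk ← Rr → Hh
  Cc is a chain here and Cc is conditioned on, so the path is blocked at Cc.
Every path is blocked, so Bb and Hh are d-separated given {Cc, Dd, Gg, Rr}.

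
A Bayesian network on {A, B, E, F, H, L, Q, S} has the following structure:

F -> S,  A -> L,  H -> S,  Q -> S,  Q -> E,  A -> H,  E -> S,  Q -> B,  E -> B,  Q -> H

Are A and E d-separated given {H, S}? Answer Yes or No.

No

We examine all 6 paths between A and E:
  1. A → H ← Q → S ← E — H:collider[open]; Q:fork[open]; S:collider[open] ⇒ active
  2. A → H ← Q → E — H:collider[open]; Q:fork[open] ⇒ active
  3. A → H ← Q → B ← E — H:collider[open]; Q:fork[open]; B:collider[blocks] ⇒ blocked
  4. A → H → S ← Q → E — H:chain[blocks]; S:collider[open]; Q:fork[open] ⇒ blocked
  5. A → H → S ← Q → B ← E — H:chain[blocks]; S:collider[open]; Q:fork[open]; B:collider[blocks] ⇒ blocked
  6. A → H → S ← E — H:chain[blocks]; S:collider[open] ⇒ blocked
Since the path A → H ← Q → S ← E is active, A and E are not d-separated given {H, S}.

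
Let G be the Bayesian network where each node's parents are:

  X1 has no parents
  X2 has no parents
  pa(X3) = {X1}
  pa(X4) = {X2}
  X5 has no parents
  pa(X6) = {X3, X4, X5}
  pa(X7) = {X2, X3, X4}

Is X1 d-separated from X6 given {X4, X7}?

No

We examine all 3 paths between X1 and X6:
Path 1: X1 → X3 → X7 ← X4 → X6
  X4 is a fork here and X4 is conditioned on, so the path is blocked at X4.
Path 2: X1 → X3 → X7 ← X2 → X4 → X6
  X4 is a chain here and X4 is conditioned on, so the path is blocked at X4.
Path 3: X1 → X3 → X6
  X3 is a chain and X3 is not conditioned on — no node blocks this path, so it is active.
At least one path is unblocked, so d-separation fails.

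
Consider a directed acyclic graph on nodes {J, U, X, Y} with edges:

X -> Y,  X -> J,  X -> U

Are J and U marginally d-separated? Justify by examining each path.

The only undirected path from J to U is:
Path 1: J ← X → U
  X is a fork and X is not conditioned on — no node blocks this path, so it is active.
Since the path J ← X → U is active, J and U are not d-separated given ∅.

No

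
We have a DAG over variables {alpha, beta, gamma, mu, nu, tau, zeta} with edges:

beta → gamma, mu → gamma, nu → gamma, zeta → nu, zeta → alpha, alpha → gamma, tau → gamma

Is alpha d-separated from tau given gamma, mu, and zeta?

No

There are 2 undirected paths between alpha and tau; checking each against the conditioning set {gamma, mu, zeta}:
Path 1: alpha ← zeta → nu → gamma ← tau
  zeta is a fork here and zeta is conditioned on, so the path is blocked at zeta.
Path 2: alpha → gamma ← tau
  gamma is a collider and gamma is conditioned on, which opens it — no node blocks this path, so it is active.
At least one path is unblocked, so d-separation fails.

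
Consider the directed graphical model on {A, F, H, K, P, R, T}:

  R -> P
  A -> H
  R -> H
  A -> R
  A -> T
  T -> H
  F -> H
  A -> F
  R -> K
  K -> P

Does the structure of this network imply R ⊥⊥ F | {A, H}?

We examine all 6 paths between R and F:
  1. R ← A → T → H ← F — A:fork[blocks]; T:chain[open]; H:collider[open] ⇒ blocked
  2. R ← A → F — A:fork[blocks] ⇒ blocked
  3. R ← A → H ← F — A:fork[blocks]; H:collider[open] ⇒ blocked
  4. R → H ← A → F — H:collider[open]; A:fork[blocks] ⇒ blocked
  5. R → H ← T ← A → F — H:collider[open]; T:chain[open]; A:fork[blocks] ⇒ blocked
  6. R → H ← F — H:collider[open] ⇒ active
At least one path is unblocked, so d-separation fails.

No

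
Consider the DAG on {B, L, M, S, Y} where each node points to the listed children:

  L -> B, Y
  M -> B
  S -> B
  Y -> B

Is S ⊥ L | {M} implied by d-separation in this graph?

Yes

Enumerating the 2 paths from S to L and testing each for blocking by {M}:
Path 1: S → B ← L
  B is a collider here and neither B nor any of its descendants is conditioned on, so the collider stays closed — the path is blocked at B.
Path 2: S → B ← Y ← L
  B is a collider here and neither B nor any of its descendants is conditioned on, so the collider stays closed — the path is blocked at B.
Since every path is blocked, d-separation holds.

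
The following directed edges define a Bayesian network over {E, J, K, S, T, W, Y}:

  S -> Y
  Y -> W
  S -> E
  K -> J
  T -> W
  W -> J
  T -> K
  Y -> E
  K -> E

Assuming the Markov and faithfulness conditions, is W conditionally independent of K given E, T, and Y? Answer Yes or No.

4 paths connect W and K; each must be blocked for d-separation to hold:
  1. W ← T → K — T:fork[blocks] ⇒ blocked
  2. W → J ← K — J:collider[blocks] ⇒ blocked
  3. W ← Y → E ← K — Y:fork[blocks]; E:collider[open] ⇒ blocked
  4. W ← Y ← S → E ← K — Y:chain[blocks]; S:fork[open]; E:collider[open] ⇒ blocked
Every path is blocked, so W and K are d-separated given {E, T, Y}.

Yes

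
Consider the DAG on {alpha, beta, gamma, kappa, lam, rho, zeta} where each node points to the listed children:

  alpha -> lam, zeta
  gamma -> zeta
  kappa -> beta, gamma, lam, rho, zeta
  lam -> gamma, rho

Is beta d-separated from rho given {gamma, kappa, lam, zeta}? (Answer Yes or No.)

Yes — beta and rho are d-separated given {gamma, kappa, lam, zeta}.

Enumerating the 6 paths from beta to rho and testing each for blocking by {gamma, kappa, lam, zeta}:
Path 1: beta ← kappa → lam → rho
  kappa is a fork here and kappa is conditioned on, so the path is blocked at kappa.
Path 2: beta ← kappa → gamma ← lam → rho
  kappa is a fork here and kappa is conditioned on, so the path is blocked at kappa.
Path 3: beta ← kappa → gamma → zeta ← alpha → lam → rho
  kappa is a fork here and kappa is conditioned on, so the path is blocked at kappa.
Path 4: beta ← kappa → rho
  kappa is a fork here and kappa is conditioned on, so the path is blocked at kappa.
Path 5: beta ← kappa → zeta ← gamma ← lam → rho
  kappa is a fork here and kappa is conditioned on, so the path is blocked at kappa.
Path 6: beta ← kappa → zeta ← alpha → lam → rho
  kappa is a fork here and kappa is conditioned on, so the path is blocked at kappa.
Every path is blocked, so beta and rho are d-separated given {gamma, kappa, lam, zeta}.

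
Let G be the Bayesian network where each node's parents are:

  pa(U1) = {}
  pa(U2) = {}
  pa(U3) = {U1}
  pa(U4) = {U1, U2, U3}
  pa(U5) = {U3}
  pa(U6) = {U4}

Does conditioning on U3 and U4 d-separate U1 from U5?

2 paths connect U1 and U5; each must be blocked for d-separation to hold:
  1. U1 → U4 ← U3 → U5 — U4:collider[open]; U3:fork[blocks] ⇒ blocked
  2. U1 → U3 → U5 — U3:chain[blocks] ⇒ blocked
All paths are blocked; U1 ⊥ U5 | {U3, U4} holds.

Yes — U1 and U5 are d-separated given {U3, U4}.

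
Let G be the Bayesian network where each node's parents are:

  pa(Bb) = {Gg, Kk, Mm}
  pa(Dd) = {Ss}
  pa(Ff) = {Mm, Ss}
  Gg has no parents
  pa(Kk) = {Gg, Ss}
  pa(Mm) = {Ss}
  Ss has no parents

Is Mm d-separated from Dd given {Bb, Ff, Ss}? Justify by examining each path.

We examine all 4 paths between Mm and Dd:
Path 1: Mm ← Ss → Dd
  Ss is a fork here and Ss is conditioned on, so the path is blocked at Ss.
Path 2: Mm → Bb ← Kk ← Ss → Dd
  Ss is a fork here and Ss is conditioned on, so the path is blocked at Ss.
Path 3: Mm → Bb ← Gg → Kk ← Ss → Dd
  Ss is a fork here and Ss is conditioned on, so the path is blocked at Ss.
Path 4: Mm → Ff ← Ss → Dd
  Ss is a fork here and Ss is conditioned on, so the path is blocked at Ss.
Every path is blocked, so Mm and Dd are d-separated given {Bb, Ff, Ss}.

Yes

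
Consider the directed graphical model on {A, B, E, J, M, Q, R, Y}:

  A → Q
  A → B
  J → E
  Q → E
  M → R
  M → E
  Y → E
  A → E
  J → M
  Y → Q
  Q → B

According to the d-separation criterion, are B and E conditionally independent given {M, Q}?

6 paths connect B and E; each must be blocked for d-separation to hold:
  1. B ← Q → E — Q:fork[blocks] ⇒ blocked
  2. B ← Q ← A → E — Q:chain[blocks]; A:fork[open] ⇒ blocked
  3. B ← Q ← Y → E — Q:chain[blocks]; Y:fork[open] ⇒ blocked
  4. B ← A → Q → E — A:fork[open]; Q:chain[blocks] ⇒ blocked
  5. B ← A → Q ← Y → E — A:fork[open]; Q:collider[open]; Y:fork[open] ⇒ active
  6. B ← A → E — A:fork[open] ⇒ active
Since the path B ← A → Q ← Y → E is active, B and E are not d-separated given {M, Q}.

No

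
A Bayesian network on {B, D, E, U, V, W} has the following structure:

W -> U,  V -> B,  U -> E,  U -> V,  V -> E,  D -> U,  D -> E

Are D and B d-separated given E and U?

No

We examine all 4 paths between D and B:
Path 1: D → E ← V → B
  E is a collider and E is conditioned on, which opens it; V is a fork and V is not conditioned on — no node blocks this path, so it is active.
Path 2: D → E ← U → V → B
  U is a fork here and U is conditioned on, so the path is blocked at U.
Path 3: D → U → V → B
  U is a chain here and U is conditioned on, so the path is blocked at U.
Path 4: D → U → E ← V → B
  U is a chain here and U is conditioned on, so the path is blocked at U.
Because an active path exists, D and B are not d-separated.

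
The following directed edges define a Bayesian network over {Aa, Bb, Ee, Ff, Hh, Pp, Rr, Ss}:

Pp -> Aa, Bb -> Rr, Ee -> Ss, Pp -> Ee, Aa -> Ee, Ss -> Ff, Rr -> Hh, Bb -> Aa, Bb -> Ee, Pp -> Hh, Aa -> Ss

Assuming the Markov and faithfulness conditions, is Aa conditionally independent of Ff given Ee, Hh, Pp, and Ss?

Yes — Aa and Ff are d-separated given {Ee, Hh, Pp, Ss}.

There are 6 undirected paths between Aa and Ff; checking each against the conditioning set {Ee, Hh, Pp, Ss}:
  1. Aa ← Bb → Ee → Ss → Ff — Bb:fork[open]; Ee:chain[blocks]; Ss:chain[blocks] ⇒ blocked
  2. Aa ← Bb → Rr → Hh ← Pp → Ee → Ss → Ff — Bb:fork[open]; Rr:chain[open]; Hh:collider[open]; Pp:fork[blocks]; Ee:chain[blocks]; Ss:chain[blocks] ⇒ blocked
  3. Aa ← Pp → Hh ← Rr ← Bb → Ee → Ss → Ff — Pp:fork[blocks]; Hh:collider[open]; Rr:chain[open]; Bb:fork[open]; Ee:chain[blocks]; Ss:chain[blocks] ⇒ blocked
  4. Aa ← Pp → Ee → Ss → Ff — Pp:fork[blocks]; Ee:chain[blocks]; Ss:chain[blocks] ⇒ blocked
  5. Aa → Ss → Ff — Ss:chain[blocks] ⇒ blocked
  6. Aa → Ee → Ss → Ff — Ee:chain[blocks]; Ss:chain[blocks] ⇒ blocked
Every path is blocked, so Aa and Ff are d-separated given {Ee, Hh, Pp, Ss}.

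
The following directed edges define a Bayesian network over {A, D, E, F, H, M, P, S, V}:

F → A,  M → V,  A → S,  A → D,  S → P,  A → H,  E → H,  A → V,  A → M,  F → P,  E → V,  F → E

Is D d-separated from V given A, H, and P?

Yes

We examine all 5 paths between D and V:
Path 1: D ← A → V
  A is a fork here and A is conditioned on, so the path is blocked at A.
Path 2: D ← A → H ← E → V
  A is a fork here and A is conditioned on, so the path is blocked at A.
Path 3: D ← A ← F → E → V
  A is a chain here and A is conditioned on, so the path is blocked at A.
Path 4: D ← A → S → P ← F → E → V
  A is a fork here and A is conditioned on, so the path is blocked at A.
Path 5: D ← A → M → V
  A is a fork here and A is conditioned on, so the path is blocked at A.
Since every path is blocked, d-separation holds.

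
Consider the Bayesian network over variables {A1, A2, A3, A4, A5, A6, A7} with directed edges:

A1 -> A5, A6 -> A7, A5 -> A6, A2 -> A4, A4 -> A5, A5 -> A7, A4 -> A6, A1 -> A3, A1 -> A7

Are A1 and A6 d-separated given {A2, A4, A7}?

No — A1 and A6 are not d-separated given {A2, A4, A7}.

We examine all 6 paths between A1 and A6:
Path 1: A1 → A7 ← A5 ← A4 → A6
  A4 is a fork here and A4 is conditioned on, so the path is blocked at A4.
Path 2: A1 → A7 ← A5 → A6
  A7 is a collider and A7 is conditioned on, which opens it; A5 is a fork and A5 is not conditioned on — no node blocks this path, so it is active.
Path 3: A1 → A7 ← A6
  A7 is a collider and A7 is conditioned on, which opens it — no node blocks this path, so it is active.
Path 4: A1 → A5 → A7 ← A6
  A5 is a chain and A5 is not conditioned on; A7 is a collider and A7 is conditioned on, which opens it — no node blocks this path, so it is active.
Path 5: A1 → A5 ← A4 → A6
  A4 is a fork here and A4 is conditioned on, so the path is blocked at A4.
Path 6: A1 → A5 → A6
  A5 is a chain and A5 is not conditioned on — no node blocks this path, so it is active.
Because an active path exists, A1 and A6 are not d-separated.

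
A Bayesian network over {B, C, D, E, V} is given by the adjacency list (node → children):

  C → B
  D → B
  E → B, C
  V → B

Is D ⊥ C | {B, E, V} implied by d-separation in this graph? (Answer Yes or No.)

There are 2 undirected paths between D and C; checking each against the conditioning set {B, E, V}:
Path 1: D → B ← C
  B is a collider and B is conditioned on, which opens it — no node blocks this path, so it is active.
Path 2: D → B ← E → C
  E is a fork here and E is conditioned on, so the path is blocked at E.
At least one path is unblocked, so d-separation fails.

No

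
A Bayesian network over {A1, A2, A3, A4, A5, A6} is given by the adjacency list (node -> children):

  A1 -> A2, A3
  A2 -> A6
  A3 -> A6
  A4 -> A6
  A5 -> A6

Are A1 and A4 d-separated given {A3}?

Enumerating the 2 paths from A1 to A4 and testing each for blocking by {A3}:
Path 1: A1 → A2 → A6 ← A4
  A6 is a collider here and neither A6 nor any of its descendants is conditioned on, so the collider stays closed — the path is blocked at A6.
Path 2: A1 → A3 → A6 ← A4
  A3 is a chain here and A3 is conditioned on, so the path is blocked at A3.
Since every path is blocked, d-separation holds.

Yes — A1 and A4 are d-separated given {A3}.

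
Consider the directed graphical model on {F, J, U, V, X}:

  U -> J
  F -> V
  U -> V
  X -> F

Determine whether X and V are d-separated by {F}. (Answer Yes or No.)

Yes — X and V are d-separated given {F}.

Only one path connects X and V:
  1. X → F → V — F:chain[blocks] ⇒ blocked
All paths are blocked; X ⊥ V | {F} holds.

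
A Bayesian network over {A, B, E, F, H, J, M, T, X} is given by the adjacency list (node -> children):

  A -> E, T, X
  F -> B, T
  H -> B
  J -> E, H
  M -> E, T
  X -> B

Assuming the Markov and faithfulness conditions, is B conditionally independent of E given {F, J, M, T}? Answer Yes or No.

5 paths connect B and E; each must be blocked for d-separation to hold:
  1. B ← H ← J → E — H:chain[open]; J:fork[blocks] ⇒ blocked
  2. B ← X ← A → T ← M → E — X:chain[open]; A:fork[open]; T:collider[open]; M:fork[blocks] ⇒ blocked
  3. B ← X ← A → E — X:chain[open]; A:fork[open] ⇒ active
  4. B ← F → T ← A → E — F:fork[blocks]; T:collider[open]; A:fork[open] ⇒ blocked
  5. B ← F → T ← M → E — F:fork[blocks]; T:collider[open]; M:fork[blocks] ⇒ blocked
At least one path is unblocked, so d-separation fails.

No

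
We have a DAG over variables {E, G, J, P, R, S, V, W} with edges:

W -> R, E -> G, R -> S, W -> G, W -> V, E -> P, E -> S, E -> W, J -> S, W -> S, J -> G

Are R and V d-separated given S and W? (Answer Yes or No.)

We examine all 6 paths between R and V:
  1. R → S ← J → G ← W → V — S:collider[open]; J:fork[open]; G:collider[blocks]; W:fork[blocks] ⇒ blocked
  2. R → S ← J → G ← E → W → V — S:collider[open]; J:fork[open]; G:collider[blocks]; E:fork[open]; W:chain[blocks] ⇒ blocked
  3. R → S ← W → V — S:collider[open]; W:fork[blocks] ⇒ blocked
  4. R → S ← E → G ← W → V — S:collider[open]; E:fork[open]; G:collider[blocks]; W:fork[blocks] ⇒ blocked
  5. R → S ← E → W → V — S:collider[open]; E:fork[open]; W:chain[blocks] ⇒ blocked
  6. R ← W → V — W:fork[blocks] ⇒ blocked
Since every path is blocked, d-separation holds.

Yes — R and V are d-separated given {S, W}.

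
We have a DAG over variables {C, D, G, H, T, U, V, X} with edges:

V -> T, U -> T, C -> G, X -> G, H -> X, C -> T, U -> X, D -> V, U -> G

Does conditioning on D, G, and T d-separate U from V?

No — U and V are not d-separated given {D, G, T}.

We examine all 3 paths between U and V:
  1. U → G ← C → T ← V — G:collider[open]; C:fork[open]; T:collider[open] ⇒ active
  2. U → X → G ← C → T ← V — X:chain[open]; G:collider[open]; C:fork[open]; T:collider[open] ⇒ active
  3. U → T ← V — T:collider[open] ⇒ active
Because an active path exists, U and V are not d-separated.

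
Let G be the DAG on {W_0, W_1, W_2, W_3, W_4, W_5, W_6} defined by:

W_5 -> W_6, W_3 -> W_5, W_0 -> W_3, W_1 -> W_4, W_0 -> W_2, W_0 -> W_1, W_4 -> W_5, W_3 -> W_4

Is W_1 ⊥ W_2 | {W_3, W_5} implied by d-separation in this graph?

We examine all 3 paths between W_1 and W_2:
Path 1: W_1 → W_4 → W_5 ← W_3 ← W_0 → W_2
  W_3 is a chain here and W_3 is conditioned on, so the path is blocked at W_3.
Path 2: W_1 → W_4 ← W_3 ← W_0 → W_2
  W_3 is a chain here and W_3 is conditioned on, so the path is blocked at W_3.
Path 3: W_1 ← W_0 → W_2
  W_0 is a fork and W_0 is not conditioned on — no node blocks this path, so it is active.
At least one path is unblocked, so d-separation fails.

No — W_1 and W_2 are not d-separated given {W_3, W_5}.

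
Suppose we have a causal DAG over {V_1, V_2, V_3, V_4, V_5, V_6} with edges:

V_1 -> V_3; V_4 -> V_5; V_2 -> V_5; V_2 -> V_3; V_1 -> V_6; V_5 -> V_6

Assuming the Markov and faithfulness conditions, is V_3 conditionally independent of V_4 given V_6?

2 paths connect V_3 and V_4; each must be blocked for d-separation to hold:
Path 1: V_3 ← V_2 → V_5 ← V_4
  V_2 is a fork and V_2 is not conditioned on; V_5 is a collider and its descendant V_6 is conditioned on, which opens it — no node blocks this path, so it is active.
Path 2: V_3 ← V_1 → V_6 ← V_5 ← V_4
  V_1 is a fork and V_1 is not conditioned on; V_6 is a collider and V_6 is conditioned on, which opens it; V_5 is a chain and V_5 is not conditioned on — no node blocks this path, so it is active.
At least one path is unblocked, so d-separation fails.

No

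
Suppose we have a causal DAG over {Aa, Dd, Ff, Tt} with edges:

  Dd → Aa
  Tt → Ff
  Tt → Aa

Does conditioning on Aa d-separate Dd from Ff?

Only one path connects Dd and Ff:
  1. Dd → Aa ← Tt → Ff — Aa:collider[open]; Tt:fork[open] ⇒ active
At least one path is unblocked, so d-separation fails.

No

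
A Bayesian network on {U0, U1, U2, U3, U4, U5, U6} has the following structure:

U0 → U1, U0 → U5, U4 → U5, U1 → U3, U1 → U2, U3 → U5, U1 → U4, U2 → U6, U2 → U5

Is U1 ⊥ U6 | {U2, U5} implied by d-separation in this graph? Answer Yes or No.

4 paths connect U1 and U6; each must be blocked for d-separation to hold:
  1. U1 → U4 → U5 ← U2 → U6 — U4:chain[open]; U5:collider[open]; U2:fork[blocks] ⇒ blocked
  2. U1 → U3 → U5 ← U2 → U6 — U3:chain[open]; U5:collider[open]; U2:fork[blocks] ⇒ blocked
  3. U1 → U2 → U6 — U2:chain[blocks] ⇒ blocked
  4. U1 ← U0 → U5 ← U2 → U6 — U0:fork[open]; U5:collider[open]; U2:fork[blocks] ⇒ blocked
Every path is blocked, so U1 and U6 are d-separated given {U2, U5}.

Yes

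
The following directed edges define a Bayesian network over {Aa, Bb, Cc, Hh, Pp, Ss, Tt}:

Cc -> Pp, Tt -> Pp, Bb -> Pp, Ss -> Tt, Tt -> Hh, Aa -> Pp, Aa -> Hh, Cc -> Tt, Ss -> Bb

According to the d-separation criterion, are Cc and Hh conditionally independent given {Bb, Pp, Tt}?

There are 6 undirected paths between Cc and Hh; checking each against the conditioning set {Bb, Pp, Tt}:
Path 1: Cc → Tt ← Ss → Bb → Pp ← Aa → Hh
  Bb is a chain here and Bb is conditioned on, so the path is blocked at Bb.
Path 2: Cc → Tt → Hh
  Tt is a chain here and Tt is conditioned on, so the path is blocked at Tt.
Path 3: Cc → Tt → Pp ← Aa → Hh
  Tt is a chain here and Tt is conditioned on, so the path is blocked at Tt.
Path 4: Cc → Pp ← Tt → Hh
  Tt is a fork here and Tt is conditioned on, so the path is blocked at Tt.
Path 5: Cc → Pp ← Bb ← Ss → Tt → Hh
  Bb is a chain here and Bb is conditioned on, so the path is blocked at Bb.
Path 6: Cc → Pp ← Aa → Hh
  Pp is a collider and Pp is conditioned on, which opens it; Aa is a fork and Aa is not conditioned on — no node blocks this path, so it is active.
Because an active path exists, Cc and Hh are not d-separated.

No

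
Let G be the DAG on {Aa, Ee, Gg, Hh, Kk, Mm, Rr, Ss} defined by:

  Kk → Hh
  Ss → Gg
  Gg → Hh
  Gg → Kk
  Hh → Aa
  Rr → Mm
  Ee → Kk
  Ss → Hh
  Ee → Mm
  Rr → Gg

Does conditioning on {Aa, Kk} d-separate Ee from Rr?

No

4 paths connect Ee and Rr; each must be blocked for d-separation to hold:
  1. Ee → Mm ← Rr — Mm:collider[blocks] ⇒ blocked
  2. Ee → Kk ← Gg ← Rr — Kk:collider[open]; Gg:chain[open] ⇒ active
  3. Ee → Kk → Hh ← Gg ← Rr — Kk:chain[blocks]; Hh:collider[open]; Gg:chain[open] ⇒ blocked
  4. Ee → Kk → Hh ← Ss → Gg ← Rr — Kk:chain[blocks]; Hh:collider[open]; Ss:fork[open]; Gg:collider[open] ⇒ blocked
Because an active path exists, Ee and Rr are not d-separated.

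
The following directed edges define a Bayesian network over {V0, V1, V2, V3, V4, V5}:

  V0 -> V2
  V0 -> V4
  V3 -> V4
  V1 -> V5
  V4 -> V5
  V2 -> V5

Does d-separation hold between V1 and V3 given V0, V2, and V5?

No — V1 and V3 are not d-separated given {V0, V2, V5}.

There are 2 undirected paths between V1 and V3; checking each against the conditioning set {V0, V2, V5}:
  1. V1 → V5 ← V2 ← V0 → V4 ← V3 — V5:collider[open]; V2:chain[blocks]; V0:fork[blocks]; V4:collider[open] ⇒ blocked
  2. V1 → V5 ← V4 ← V3 — V5:collider[open]; V4:chain[open] ⇒ active
Because an active path exists, V1 and V3 are not d-separated.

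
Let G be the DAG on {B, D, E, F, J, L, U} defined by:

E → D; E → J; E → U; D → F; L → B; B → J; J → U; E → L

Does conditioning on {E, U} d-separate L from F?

3 paths connect L and F; each must be blocked for d-separation to hold:
  1. L → B → J → U ← E → D → F — B:chain[open]; J:chain[open]; U:collider[open]; E:fork[blocks]; D:chain[open] ⇒ blocked
  2. L → B → J ← E → D → F — B:chain[open]; J:collider[open]; E:fork[blocks]; D:chain[open] ⇒ blocked
  3. L ← E → D → F — E:fork[blocks]; D:chain[open] ⇒ blocked
Every path is blocked, so L and F are d-separated given {E, U}.

Yes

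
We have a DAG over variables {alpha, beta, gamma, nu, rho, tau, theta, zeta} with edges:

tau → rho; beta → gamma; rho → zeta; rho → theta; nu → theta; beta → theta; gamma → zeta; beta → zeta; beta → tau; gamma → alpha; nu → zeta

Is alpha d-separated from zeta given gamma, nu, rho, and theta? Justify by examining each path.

We examine all 6 paths between alpha and zeta:
Path 1: alpha ← gamma → zeta
  gamma is a fork here and gamma is conditioned on, so the path is blocked at gamma.
Path 2: alpha ← gamma ← beta → tau → rho → zeta
  gamma is a chain here and gamma is conditioned on, so the path is blocked at gamma.
Path 3: alpha ← gamma ← beta → tau → rho → theta ← nu → zeta
  gamma is a chain here and gamma is conditioned on, so the path is blocked at gamma.
Path 4: alpha ← gamma ← beta → zeta
  gamma is a chain here and gamma is conditioned on, so the path is blocked at gamma.
Path 5: alpha ← gamma ← beta → theta ← nu → zeta
  gamma is a chain here and gamma is conditioned on, so the path is blocked at gamma.
Path 6: alpha ← gamma ← beta → theta ← rho → zeta
  gamma is a chain here and gamma is conditioned on, so the path is blocked at gamma.
Since every path is blocked, d-separation holds.

Yes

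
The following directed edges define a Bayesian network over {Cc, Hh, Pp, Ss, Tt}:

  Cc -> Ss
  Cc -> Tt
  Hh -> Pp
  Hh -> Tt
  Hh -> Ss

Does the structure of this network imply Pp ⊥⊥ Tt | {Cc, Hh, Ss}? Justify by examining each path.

We examine all 2 paths between Pp and Tt:
Path 1: Pp ← Hh → Tt
  Hh is a fork here and Hh is conditioned on, so the path is blocked at Hh.
Path 2: Pp ← Hh → Ss ← Cc → Tt
  Hh is a fork here and Hh is conditioned on, so the path is blocked at Hh.
All paths are blocked; Pp ⊥ Tt | {Cc, Hh, Ss} holds.

Yes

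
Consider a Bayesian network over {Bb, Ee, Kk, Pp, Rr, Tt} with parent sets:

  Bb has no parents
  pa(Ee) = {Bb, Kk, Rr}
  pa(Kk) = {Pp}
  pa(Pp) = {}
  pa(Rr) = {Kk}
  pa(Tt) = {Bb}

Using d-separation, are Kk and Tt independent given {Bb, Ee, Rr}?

There are 2 undirected paths between Kk and Tt; checking each against the conditioning set {Bb, Ee, Rr}:
  1. Kk → Ee ← Bb → Tt — Ee:collider[open]; Bb:fork[blocks] ⇒ blocked
  2. Kk → Rr → Ee ← Bb → Tt — Rr:chain[blocks]; Ee:collider[open]; Bb:fork[blocks] ⇒ blocked
Every path is blocked, so Kk and Tt are d-separated given {Bb, Ee, Rr}.

Yes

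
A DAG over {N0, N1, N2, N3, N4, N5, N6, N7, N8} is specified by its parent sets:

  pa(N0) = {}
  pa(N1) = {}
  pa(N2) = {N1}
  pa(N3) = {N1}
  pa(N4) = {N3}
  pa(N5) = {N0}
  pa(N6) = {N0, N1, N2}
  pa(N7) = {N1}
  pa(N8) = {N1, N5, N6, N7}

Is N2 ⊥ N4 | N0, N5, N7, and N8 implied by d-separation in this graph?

No

6 paths connect N2 and N4; each must be blocked for d-separation to hold:
Path 1: N2 → N6 → N8 ← N1 → N3 → N4
  N6 is a chain and N6 is not conditioned on; N8 is a collider and N8 is conditioned on, which opens it; N1 is a fork and N1 is not conditioned on; N3 is a chain and N3 is not conditioned on — no node blocks this path, so it is active.
Path 2: N2 → N6 → N8 ← N7 ← N1 → N3 → N4
  N7 is a chain here and N7 is conditioned on, so the path is blocked at N7.
Path 3: N2 → N6 ← N0 → N5 → N8 ← N1 → N3 → N4
  N0 is a fork here and N0 is conditioned on, so the path is blocked at N0.
Path 4: N2 → N6 ← N0 → N5 → N8 ← N7 ← N1 → N3 → N4
  N0 is a fork here and N0 is conditioned on, so the path is blocked at N0.
Path 5: N2 → N6 ← N1 → N3 → N4
  N6 is a collider and its descendant N8 is conditioned on, which opens it; N1 is a fork and N1 is not conditioned on; N3 is a chain and N3 is not conditioned on — no node blocks this path, so it is active.
Path 6: N2 ← N1 → N3 → N4
  N1 is a fork and N1 is not conditioned on; N3 is a chain and N3 is not conditioned on — no node blocks this path, so it is active.
At least one path is unblocked, so d-separation fails.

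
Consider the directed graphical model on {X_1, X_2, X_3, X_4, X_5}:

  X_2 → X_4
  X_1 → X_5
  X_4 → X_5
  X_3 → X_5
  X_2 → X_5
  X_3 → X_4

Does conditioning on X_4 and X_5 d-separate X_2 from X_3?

No

We examine all 4 paths between X_2 and X_3:
  1. X_2 → X_4 → X_5 ← X_3 — X_4:chain[blocks]; X_5:collider[open] ⇒ blocked
  2. X_2 → X_4 ← X_3 — X_4:collider[open] ⇒ active
  3. X_2 → X_5 ← X_4 ← X_3 — X_5:collider[open]; X_4:chain[blocks] ⇒ blocked
  4. X_2 → X_5 ← X_3 — X_5:collider[open] ⇒ active
At least one path is unblocked, so d-separation fails.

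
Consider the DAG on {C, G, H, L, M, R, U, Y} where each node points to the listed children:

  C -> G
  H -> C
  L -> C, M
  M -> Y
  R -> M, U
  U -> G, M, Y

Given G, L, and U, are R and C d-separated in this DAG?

Yes — R and C are d-separated given {G, L, U}.

Enumerating the 6 paths from R to C and testing each for blocking by {G, L, U}:
Path 1: R → M ← U → G ← C
  M is a collider here and neither M nor any of its descendants is conditioned on, so the collider stays closed — the path is blocked at M.
Path 2: R → M ← L → C
  M is a collider here and neither M nor any of its descendants is conditioned on, so the collider stays closed — the path is blocked at M.
Path 3: R → M → Y ← U → G ← C
  Y is a collider here and neither Y nor any of its descendants is conditioned on, so the collider stays closed — the path is blocked at Y.
Path 4: R → U → M ← L → C
  U is a chain here and U is conditioned on, so the path is blocked at U.
Path 5: R → U → G ← C
  U is a chain here and U is conditioned on, so the path is blocked at U.
Path 6: R → U → Y ← M ← L → C
  U is a chain here and U is conditioned on, so the path is blocked at U.
Since every path is blocked, d-separation holds.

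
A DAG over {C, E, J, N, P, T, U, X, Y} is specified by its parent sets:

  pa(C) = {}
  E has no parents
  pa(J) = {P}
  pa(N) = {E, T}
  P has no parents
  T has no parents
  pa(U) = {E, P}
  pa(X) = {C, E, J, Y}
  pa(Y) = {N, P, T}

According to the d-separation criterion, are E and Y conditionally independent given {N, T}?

There are 6 undirected paths between E and Y; checking each against the conditioning set {N, T}:
Path 1: E → N → Y
  N is a chain here and N is conditioned on, so the path is blocked at N.
Path 2: E → N ← T → Y
  T is a fork here and T is conditioned on, so the path is blocked at T.
Path 3: E → U ← P → Y
  U is a collider here and neither U nor any of its descendants is conditioned on, so the collider stays closed — the path is blocked at U.
Path 4: E → U ← P → J → X ← Y
  U is a collider here and neither U nor any of its descendants is conditioned on, so the collider stays closed — the path is blocked at U.
Path 5: E → X ← Y
  X is a collider here and neither X nor any of its descendants is conditioned on, so the collider stays closed — the path is blocked at X.
Path 6: E → X ← J ← P → Y
  X is a collider here and neither X nor any of its descendants is conditioned on, so the collider stays closed — the path is blocked at X.
Every path is blocked, so E and Y are d-separated given {N, T}.

Yes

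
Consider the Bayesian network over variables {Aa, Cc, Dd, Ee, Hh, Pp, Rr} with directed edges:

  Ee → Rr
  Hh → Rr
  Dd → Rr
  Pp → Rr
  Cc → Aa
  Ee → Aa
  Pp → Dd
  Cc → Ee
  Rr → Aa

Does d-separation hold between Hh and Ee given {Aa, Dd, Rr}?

No

There are 3 undirected paths between Hh and Ee; checking each against the conditioning set {Aa, Dd, Rr}:
  1. Hh → Rr ← Ee — Rr:collider[open] ⇒ active
  2. Hh → Rr → Aa ← Ee — Rr:chain[blocks]; Aa:collider[open] ⇒ blocked
  3. Hh → Rr → Aa ← Cc → Ee — Rr:chain[blocks]; Aa:collider[open]; Cc:fork[open] ⇒ blocked
At least one path is unblocked, so d-separation fails.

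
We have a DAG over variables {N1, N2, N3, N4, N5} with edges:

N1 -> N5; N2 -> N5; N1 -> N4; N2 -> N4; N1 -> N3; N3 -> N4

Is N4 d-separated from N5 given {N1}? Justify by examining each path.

Enumerating the 3 paths from N4 to N5 and testing each for blocking by {N1}:
Path 1: N4 ← N3 ← N1 → N5
  N1 is a fork here and N1 is conditioned on, so the path is blocked at N1.
Path 2: N4 ← N2 → N5
  N2 is a fork and N2 is not conditioned on — no node blocks this path, so it is active.
Path 3: N4 ← N1 → N5
  N1 is a fork here and N1 is conditioned on, so the path is blocked at N1.
At least one path is unblocked, so d-separation fails.

No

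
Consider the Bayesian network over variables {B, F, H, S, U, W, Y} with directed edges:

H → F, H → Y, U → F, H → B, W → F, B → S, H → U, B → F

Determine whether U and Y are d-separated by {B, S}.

Enumerating the 3 paths from U to Y and testing each for blocking by {B, S}:
Path 1: U ← H → Y
  H is a fork and H is not conditioned on — no node blocks this path, so it is active.
Path 2: U → F ← H → Y
  F is a collider here and neither F nor any of its descendants is conditioned on, so the collider stays closed — the path is blocked at F.
Path 3: U → F ← B ← H → Y
  F is a collider here and neither F nor any of its descendants is conditioned on, so the collider stays closed — the path is blocked at F.
At least one path is unblocked, so d-separation fails.

No — U and Y are not d-separated given {B, S}.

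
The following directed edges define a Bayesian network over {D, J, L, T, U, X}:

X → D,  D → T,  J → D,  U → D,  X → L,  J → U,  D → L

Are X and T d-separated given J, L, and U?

No

There are 2 undirected paths between X and T; checking each against the conditioning set {J, L, U}:
Path 1: X → L ← D → T
  L is a collider and L is conditioned on, which opens it; D is a fork and D is not conditioned on — no node blocks this path, so it is active.
Path 2: X → D → T
  D is a chain and D is not conditioned on — no node blocks this path, so it is active.
Because an active path exists, X and T are not d-separated.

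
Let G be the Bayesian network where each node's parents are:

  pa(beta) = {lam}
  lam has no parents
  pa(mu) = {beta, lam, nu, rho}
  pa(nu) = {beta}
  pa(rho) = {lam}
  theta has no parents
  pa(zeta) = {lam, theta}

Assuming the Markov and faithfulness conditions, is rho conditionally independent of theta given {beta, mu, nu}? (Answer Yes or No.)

4 paths connect rho and theta; each must be blocked for d-separation to hold:
  1. rho ← lam → zeta ← theta — lam:fork[open]; zeta:collider[blocks] ⇒ blocked
  2. rho → mu ← beta ← lam → zeta ← theta — mu:collider[open]; beta:chain[blocks]; lam:fork[open]; zeta:collider[blocks] ⇒ blocked
  3. rho → mu ← lam → zeta ← theta — mu:collider[open]; lam:fork[open]; zeta:collider[blocks] ⇒ blocked
  4. rho → mu ← nu ← beta ← lam → zeta ← theta — mu:collider[open]; nu:chain[blocks]; beta:chain[blocks]; lam:fork[open]; zeta:collider[blocks] ⇒ blocked
Since every path is blocked, d-separation holds.

Yes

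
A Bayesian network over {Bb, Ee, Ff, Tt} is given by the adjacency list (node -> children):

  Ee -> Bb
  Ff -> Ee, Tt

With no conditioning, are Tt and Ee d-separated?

No — Tt and Ee are not d-separated given ∅.

Only one path connects Tt and Ee:
  1. Tt ← Ff → Ee — Ff:fork[open] ⇒ active
At least one path is unblocked, so d-separation fails.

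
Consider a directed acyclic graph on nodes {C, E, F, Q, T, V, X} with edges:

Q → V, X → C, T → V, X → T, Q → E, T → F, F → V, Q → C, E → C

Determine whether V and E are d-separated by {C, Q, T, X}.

Yes

We examine all 6 paths between V and E:
Path 1: V ← F ← T ← X → C ← Q → E
  T is a chain here and T is conditioned on, so the path is blocked at T.
Path 2: V ← F ← T ← X → C ← E
  T is a chain here and T is conditioned on, so the path is blocked at T.
Path 3: V ← Q → C ← E
  Q is a fork here and Q is conditioned on, so the path is blocked at Q.
Path 4: V ← Q → E
  Q is a fork here and Q is conditioned on, so the path is blocked at Q.
Path 5: V ← T ← X → C ← Q → E
  T is a chain here and T is conditioned on, so the path is blocked at T.
Path 6: V ← T ← X → C ← E
  T is a chain here and T is conditioned on, so the path is blocked at T.
Since every path is blocked, d-separation holds.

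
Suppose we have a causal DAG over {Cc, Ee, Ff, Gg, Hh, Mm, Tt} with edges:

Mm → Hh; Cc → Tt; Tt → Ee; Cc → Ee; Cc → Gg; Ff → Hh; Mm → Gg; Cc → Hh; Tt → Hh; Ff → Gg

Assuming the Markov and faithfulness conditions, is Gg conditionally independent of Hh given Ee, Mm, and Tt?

No — Gg and Hh are not d-separated given {Ee, Mm, Tt}.

We examine all 5 paths between Gg and Hh:
  1. Gg ← Mm → Hh — Mm:fork[blocks] ⇒ blocked
  2. Gg ← Cc → Tt → Hh — Cc:fork[open]; Tt:chain[blocks] ⇒ blocked
  3. Gg ← Cc → Ee ← Tt → Hh — Cc:fork[open]; Ee:collider[open]; Tt:fork[blocks] ⇒ blocked
  4. Gg ← Cc → Hh — Cc:fork[open] ⇒ active
  5. Gg ← Ff → Hh — Ff:fork[open] ⇒ active
At least one path is unblocked, so d-separation fails.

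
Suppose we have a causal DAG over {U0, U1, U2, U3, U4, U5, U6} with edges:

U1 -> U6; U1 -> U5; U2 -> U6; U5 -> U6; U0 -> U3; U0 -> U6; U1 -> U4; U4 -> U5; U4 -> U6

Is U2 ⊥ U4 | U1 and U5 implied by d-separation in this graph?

Yes

Enumerating the 5 paths from U2 to U4 and testing each for blocking by {U1, U5}:
Path 1: U2 → U6 ← U5 ← U4
  U6 is a collider here and neither U6 nor any of its descendants is conditioned on, so the collider stays closed — the path is blocked at U6.
Path 2: U2 → U6 ← U5 ← U1 → U4
  U6 is a collider here and neither U6 nor any of its descendants is conditioned on, so the collider stays closed — the path is blocked at U6.
Path 3: U2 → U6 ← U4
  U6 is a collider here and neither U6 nor any of its descendants is conditioned on, so the collider stays closed — the path is blocked at U6.
Path 4: U2 → U6 ← U1 → U5 ← U4
  U6 is a collider here and neither U6 nor any of its descendants is conditioned on, so the collider stays closed — the path is blocked at U6.
Path 5: U2 → U6 ← U1 → U4
  U6 is a collider here and neither U6 nor any of its descendants is conditioned on, so the collider stays closed — the path is blocked at U6.
All paths are blocked; U2 ⊥ U4 | {U1, U5} holds.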